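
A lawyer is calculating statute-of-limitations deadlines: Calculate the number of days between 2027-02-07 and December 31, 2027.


Start: February 07, 2027
End: December 31, 2027
Days left in February: 21
March: 31
April: 30
May: 31
June: 30
... plus remaining months
Sum of remaining months: 306
Total: 21 + 306 = 327

327


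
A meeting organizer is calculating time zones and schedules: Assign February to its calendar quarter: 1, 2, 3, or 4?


Month: February (month 2)
Q1: January-March (months 1-3)
Q2: April-June (months 4-6)
Q3: July-September (months 7-9)
Q4: October-December (months 10-12)
Month 2 falls in Q1

1


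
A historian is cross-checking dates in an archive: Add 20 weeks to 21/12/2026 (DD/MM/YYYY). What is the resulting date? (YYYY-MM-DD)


Start: 2026-12-21
Weeks to add: 20
Convert to days: 20 x 7 = 140 days
Add 140 days to 2026-12-21
Result: 2027-05-10

2027-05-10


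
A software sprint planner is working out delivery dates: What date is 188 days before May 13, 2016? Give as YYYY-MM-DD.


Start: 2016-05-13
Subtracting 188 days
Days already passed in May: 13
After going back through May: 175 more days to subtract
April 2016: 30 days, 145 remaining
March 2016: 31 days, 114 remaining
February 2016: 29 days, 85 remaining
January 2016: 31 days, 54 remaining
Result: 2015-11-07

2015-11-07


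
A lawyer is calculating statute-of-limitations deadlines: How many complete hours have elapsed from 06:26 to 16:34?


Start: 06:26
End: 16:34
Hour difference: 16 - 6 = 10 hours
Minute difference: 34 - 26 = 8 minutes
Total minutes: 608
Complete hours: 608 / 60 = 10 (remainder 8)

10


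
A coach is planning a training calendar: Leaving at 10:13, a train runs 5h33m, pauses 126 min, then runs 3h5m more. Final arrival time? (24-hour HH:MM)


Depart: 10:13
Leg 1: +333 min -> 15:46
Layover: +126 min -> 17:52
Leg 2: +185 min -> 20:57
Total travel: 644 minutes = 10h 44m
Arrival: 20:57

20:57


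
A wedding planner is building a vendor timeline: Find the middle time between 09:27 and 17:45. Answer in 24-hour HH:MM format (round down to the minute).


Start time: 09:27 = 567 minutes from midnight
End time: 17:45 = 1065 minutes from midnight
Sum: 567 + 1065 = 1632
Midpoint: 1632 / 2 = 816 minutes
Convert: 816 / 60 = 13 hours, 36 minutes
Result: 13:36

13:36


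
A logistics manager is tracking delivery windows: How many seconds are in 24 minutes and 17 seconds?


Minutes: 24
Seconds: 17
Convert minutes to seconds: 24 x 60 = 1440
Add remaining seconds: 1440 + 17 = 1457

1457


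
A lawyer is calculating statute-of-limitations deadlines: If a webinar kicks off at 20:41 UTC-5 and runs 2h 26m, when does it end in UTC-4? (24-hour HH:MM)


Start: 20:41 in UTC-5
Step 1 - add duration:
  minutes: 41 + 26 = 67 (carry 1h)
  hours: 20 + 2 + 1 = 23
  end in UTC-5: 23:07
Step 2 - convert UTC-5 -> UTC-4:
  offset difference: -4 - (-5) = 1 hours
  23 + (1) = 24 -> mod 24 = 0
Result: 00:07 in UTC-4

00:07


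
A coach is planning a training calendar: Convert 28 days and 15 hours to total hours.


Days: 28
Extra hours: 15
Hours per day: 24
Days to hours: 28 x 24 = 672
Total: 672 + 15 = 687

687


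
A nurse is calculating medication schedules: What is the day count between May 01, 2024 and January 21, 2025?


Start date: 2024-05-01
End date: 2025-01-21
May 2024: +31 days
Jun 2024: +30 days
Jul 2024: +31 days
... (6 more months)
Total: 265 days

265


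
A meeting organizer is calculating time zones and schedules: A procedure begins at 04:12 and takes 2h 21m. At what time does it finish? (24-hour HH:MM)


Start time: 04:12
Adding: 2 hours 21 minutes
Minutes: 12 + 21 = 33
Hours: 4 + 2 + 0 = 6
Result: 06:33

06:33


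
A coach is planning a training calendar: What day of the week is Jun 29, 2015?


Date: 2015-06-29
January 1, 2015 is a Thursday
Day of year: 180
Offset from Jan 1: 179 days
179 mod 7 = 4
Result: Monday

Monday


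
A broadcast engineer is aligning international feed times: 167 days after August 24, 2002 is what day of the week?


Start: 2002-08-24 (Saturday)
Step 1 - find target date: add 167 days
  2002-08-24 + 167 days = 2003-02-07
Step 2 - day of week:
  167 mod 7 = 6
  Saturday + 6 days -> Friday
Result: Friday (2003-02-07)

Friday


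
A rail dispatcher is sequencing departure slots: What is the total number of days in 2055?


Year: 2055
Check leap year rules:
Divisible by 4? No
2055 is not a leap year
Days: 365

365


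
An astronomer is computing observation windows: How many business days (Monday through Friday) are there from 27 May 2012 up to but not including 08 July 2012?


Start: 2012-05-27 (Sunday)
End (exclusive): 2012-07-08 (Sunday)
Total calendar days: 42
Full weeks: 42 // 7 = 6 -> 30 weekdays
Remaining 0 days starting on Sunday:
Total business days: 30 + 0 = 30

30


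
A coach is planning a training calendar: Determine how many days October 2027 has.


Month: October
Year: 2027
October is a 31-day month
Total: 31 days

31


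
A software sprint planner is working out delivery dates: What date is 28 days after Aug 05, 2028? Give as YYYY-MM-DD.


Start: 2028-08-05
Adding 28 days
Days remaining in August: 26
After August: 2 days still to add
September 2028 has 30 days, need 2
Result: 2028-09-02

2028-09-02


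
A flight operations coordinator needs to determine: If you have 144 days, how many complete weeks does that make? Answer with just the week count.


Total days: 144
Days per week: 7
Division: 144 / 7 = 20 remainder 4
Complete weeks: 20
Remaining days: 4

20


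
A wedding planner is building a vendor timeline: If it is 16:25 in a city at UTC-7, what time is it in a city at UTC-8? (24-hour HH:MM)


Local time: 16:25 at UTC-7 (offset -7h)
Target zone: UTC-8 (offset -8h)
Difference: -8 - (-7) = -1 hours
Calculation: 16 + (-1) = 15
Result: 15:25

15:25


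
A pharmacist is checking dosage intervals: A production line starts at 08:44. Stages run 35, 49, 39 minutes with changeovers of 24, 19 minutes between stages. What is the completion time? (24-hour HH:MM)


Start: 08:44 = 524 min from midnight
  after task 1 (35 min): 09:19
  after break (24 min): 09:43
  after task 2 (49 min): 10:32
  after break (19 min): 10:51
  after task 3 (39 min): 11:30
Total elapsed: 166 minutes
End time: 11:30

11:30


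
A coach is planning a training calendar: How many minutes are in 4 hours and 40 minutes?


Hours: 4
Minutes: 40
Convert hours to minutes: 4 x 60 = 240
Add remaining minutes: 240 + 40 = 280

280


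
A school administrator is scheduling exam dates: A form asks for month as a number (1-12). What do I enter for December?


Calendar month order:
11. November
12. December <--
December is month number 12

12


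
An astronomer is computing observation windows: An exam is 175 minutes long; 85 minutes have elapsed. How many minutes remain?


Total budget: 175 minutes
Time used: 85 minutes
Remaining: 175 - 85 = 90 minutes
Percent used: 48.6%
Percent remaining: 51.4%

90


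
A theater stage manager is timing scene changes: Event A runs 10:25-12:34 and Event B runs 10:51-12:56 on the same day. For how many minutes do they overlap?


Interval A: [625, 754] minutes from midnight
Interval B: [651, 776] minutes from midnight
Overlap start = max(625, 651) = 651
Overlap end = min(754, 776) = 754
Overlap = 754 - 651 = 103 minutes

103


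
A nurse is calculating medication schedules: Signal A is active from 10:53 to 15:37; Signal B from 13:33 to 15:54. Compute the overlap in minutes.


Interval A: [653, 937] minutes from midnight
Interval B: [813, 954] minutes from midnight
Overlap start = max(653, 813) = 813
Overlap end = min(937, 954) = 937
Overlap = 937 - 813 = 124 minutes

124


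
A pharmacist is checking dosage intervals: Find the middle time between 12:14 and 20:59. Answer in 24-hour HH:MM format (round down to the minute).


Start time: 12:14 = 734 minutes from midnight
End time: 20:59 = 1259 minutes from midnight
Sum: 734 + 1259 = 1993
Midpoint: 1993 / 2 = 996 minutes
Convert: 996 / 60 = 16 hours, 36 minutes
Result: 16:36

16:36


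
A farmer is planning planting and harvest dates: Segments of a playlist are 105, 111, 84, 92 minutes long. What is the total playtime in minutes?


Durations: 105, 111, 84, 92
Running sum: 105
+ 111 = 216
+ 84 = 300
+ 92 = 392
Total duration: 392 minutes
That is 6 hours and 32 minutes

392


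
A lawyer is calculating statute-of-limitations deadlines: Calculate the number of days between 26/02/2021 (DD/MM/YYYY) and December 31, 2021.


Start: February 26, 2021
End: December 31, 2021
Days left in February: 2
March: 31
April: 30
May: 31
June: 30
... plus remaining months
Sum of remaining months: 306
Total: 2 + 306 = 308

308


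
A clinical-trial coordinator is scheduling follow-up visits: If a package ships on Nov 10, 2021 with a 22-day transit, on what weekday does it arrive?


Start: 2021-11-10 (Wednesday)
Step 1 - find target date: add 22 days
  2021-11-10 + 22 days = 2021-12-02
Step 2 - day of week:
  22 mod 7 = 1
  Wednesday + 1 days -> Thursday
Result: Thursday (2021-12-02)

Thursday


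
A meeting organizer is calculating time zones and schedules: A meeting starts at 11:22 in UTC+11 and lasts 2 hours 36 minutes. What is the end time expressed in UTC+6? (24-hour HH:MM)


Start: 11:22 in UTC+11
Step 1 - add duration:
  minutes: 22 + 36 = 58
  hours: 11 + 2 + 0 = 13
  end in UTC+11: 13:58
Step 2 - convert UTC+11 -> UTC+6:
  offset difference: 6 - (11) = -5 hours
  13 + (-5) = 8 -> mod 24 = 8
Result: 08:58 in UTC+6

08:58


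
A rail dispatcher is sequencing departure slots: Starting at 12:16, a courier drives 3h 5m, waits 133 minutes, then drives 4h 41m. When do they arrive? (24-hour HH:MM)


Depart: 12:16
Leg 1: +185 min -> 15:21
Layover: +133 min -> 17:34
Leg 2: +281 min -> 22:15
Total travel: 599 minutes = 9h 59m
Arrival: 22:15

22:15


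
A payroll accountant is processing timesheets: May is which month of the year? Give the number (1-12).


Calendar month order:
4. April
5. May <--
6. June
May is month number 5

5


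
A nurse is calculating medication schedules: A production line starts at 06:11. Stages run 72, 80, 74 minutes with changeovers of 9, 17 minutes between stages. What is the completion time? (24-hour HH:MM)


Start: 06:11 = 371 min from midnight
  after task 1 (72 min): 07:23
  after break (9 min): 07:32
  after task 2 (80 min): 08:52
  after break (17 min): 09:09
  after task 3 (74 min): 10:23
Total elapsed: 252 minutes
End time: 10:23

10:23


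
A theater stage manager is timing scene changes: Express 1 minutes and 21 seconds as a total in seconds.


Minutes: 1
Seconds: 21
Convert minutes to seconds: 1 x 60 = 60
Add remaining seconds: 60 + 21 = 81

81


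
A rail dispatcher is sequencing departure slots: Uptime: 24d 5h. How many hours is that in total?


Days: 24
Extra hours: 5
Hours per day: 24
Days to hours: 24 x 24 = 576
Total: 576 + 5 = 581

581


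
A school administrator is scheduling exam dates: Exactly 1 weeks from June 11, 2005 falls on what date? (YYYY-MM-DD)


Start: 2005-06-11
Weeks to add: 1
Convert to days: 1 x 7 = 7 days
Add 7 days to 2005-06-11
Result: 2005-06-18

2005-06-18


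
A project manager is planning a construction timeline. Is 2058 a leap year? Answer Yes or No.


Year: 2058
Divisible by 4? 2058 / 4 = 514.5 -> No
Not divisible by 4, so NOT a leap year

No


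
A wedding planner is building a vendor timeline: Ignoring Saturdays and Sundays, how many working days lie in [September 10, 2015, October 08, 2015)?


Start: 2015-09-10 (Thursday)
End (exclusive): 2015-10-08 (Thursday)
Total calendar days: 28
Full weeks: 28 // 7 = 4 -> 20 weekdays
Remaining 0 days starting on Thursday:
Total business days: 20 + 0 = 20

20


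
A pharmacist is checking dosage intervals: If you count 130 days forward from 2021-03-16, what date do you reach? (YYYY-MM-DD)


Start: 2021-03-16
Adding 130 days
Days remaining in March: 15
After March: 115 days still to add
April 2021: 30 days, 85 remaining
May 2021: 31 days, 54 remaining
June 2021: 30 days, 24 remaining
July 2021 has 31 days, need 24
Result: 2021-07-24

2021-07-24


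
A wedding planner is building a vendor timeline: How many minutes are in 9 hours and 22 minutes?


Hours: 9
Minutes: 22
Convert hours to minutes: 9 x 60 = 540
Add remaining minutes: 540 + 22 = 562

562


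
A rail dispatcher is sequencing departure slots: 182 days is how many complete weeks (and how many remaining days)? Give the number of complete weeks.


Total days: 182
Days per week: 7
Division: 182 / 7 = 26 remainder 0
Complete weeks: 26
Remaining days: 0

26


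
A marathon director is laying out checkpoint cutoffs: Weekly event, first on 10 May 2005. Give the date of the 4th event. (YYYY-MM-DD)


First occurrence: 2005-05-10 (occurrence 1)
Each occurrence is 7 days after the previous.
Occurrence 4 is 3 weeks after the first.
3 weeks = 21 days
2005-05-10 + 21 days = 2005-05-31

2005-05-31


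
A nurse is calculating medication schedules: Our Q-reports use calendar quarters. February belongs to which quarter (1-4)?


Month: February (month 2)
Q1: January-March (months 1-3)
Q2: April-June (months 4-6)
Q3: July-September (months 7-9)
Q4: October-December (months 10-12)
Month 2 falls in Q1

1


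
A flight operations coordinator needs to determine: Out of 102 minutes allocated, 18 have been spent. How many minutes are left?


Total budget: 102 minutes
Time used: 18 minutes
Remaining: 102 - 18 = 84 minutes
Percent used: 17.6%
Percent remaining: 82.4%

84


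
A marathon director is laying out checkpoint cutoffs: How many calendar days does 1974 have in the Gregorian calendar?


Year: 1974
Check leap year rules:
Divisible by 4? No
1974 is not a leap year
Days: 365

365


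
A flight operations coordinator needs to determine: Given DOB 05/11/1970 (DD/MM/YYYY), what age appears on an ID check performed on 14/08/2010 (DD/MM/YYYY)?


Birth: 1970-11-05
Reference: 2010-08-14
Year difference: 2010 - 1970 = 40
Has birthday (11-05) occurred by 08-14? No
Birthday not yet reached this year -> subtract 1
Age in full years: 39

39


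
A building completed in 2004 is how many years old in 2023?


Birth year: 2004
Current year: 2023
Age = current year - birth year
Age = 2023 - 2004 = 19

19


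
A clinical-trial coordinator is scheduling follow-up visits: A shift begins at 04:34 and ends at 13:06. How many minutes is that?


Start time: 04:34 = 274 minutes from midnight
End time: 13:06 = 786 minutes from midnight
Difference: 786 - 274 = 512 minutes
That is 8 hours and 32 minutes

512


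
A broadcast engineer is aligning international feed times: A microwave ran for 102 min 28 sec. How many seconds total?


Minutes: 102
Extra seconds: 28
Seconds per minute: 60
Minutes to seconds: 102 x 60 = 6120
Total: 6120 + 28 = 6148

6148


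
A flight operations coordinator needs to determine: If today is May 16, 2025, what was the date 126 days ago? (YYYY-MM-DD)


Start: 2025-05-16
Subtracting 126 days
Days already passed in May: 16
After going back through May: 110 more days to subtract
April 2025: 30 days, 80 remaining
March 2025: 31 days, 49 remaining
February 2025: 28 days, 21 remaining
January 2025 has 31 days, need 21
Result: 2025-01-10

2025-01-10


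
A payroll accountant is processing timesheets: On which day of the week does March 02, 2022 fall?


Date: 2022-03-02
January 1, 2022 is a Saturday
Day of year: 61
Offset from Jan 1: 60 days
60 mod 7 = 4
Result: Wednesday

Wednesday


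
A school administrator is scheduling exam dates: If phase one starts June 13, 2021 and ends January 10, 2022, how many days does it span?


Start date: 2021-06-13
End date: 2022-01-10
Jun 2021: +18 days
Jul 2021: +31 days
Aug 2021: +31 days
... (5 more months)
Total: 211 days

211


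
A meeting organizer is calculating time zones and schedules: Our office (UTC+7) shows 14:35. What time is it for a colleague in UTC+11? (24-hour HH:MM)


Local time: 14:35 at UTC+7 (offset 7h)
Target zone: UTC+11 (offset 11h)
Difference: 11 - (7) = 4 hours
Calculation: 14 + (4) = 18
Result: 18:35

18:35


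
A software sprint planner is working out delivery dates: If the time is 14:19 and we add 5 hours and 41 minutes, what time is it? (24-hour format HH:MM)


Start time: 14:19
Adding: 5 hours 41 minutes
Minutes: 19 + 41 = 60
Minute overflow: 60 >= 60, so carry 1 hour, minutes = 0
Hours: 14 + 5 + 1 = 20
Result: 20:00

20:00


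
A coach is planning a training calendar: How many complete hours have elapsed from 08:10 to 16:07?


Start: 08:10
End: 16:07
Hour difference: 16 - 8 = 8 hours
Minute difference: 7 - 10 = -3 minutes
Total minutes: 477
Complete hours: 477 / 60 = 7 (remainder 57)

7


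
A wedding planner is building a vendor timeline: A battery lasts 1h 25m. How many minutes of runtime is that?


Hours: 1
Extra minutes: 25
Minutes per hour: 60
Hours to minutes: 1 x 60 = 60
Total: 60 + 25 = 85

85


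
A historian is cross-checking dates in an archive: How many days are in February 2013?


Month: February
Year: 2013
2013 is not a leap year
February has 28 days
Total: 28 days

28


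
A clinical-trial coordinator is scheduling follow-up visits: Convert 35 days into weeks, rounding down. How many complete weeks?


Total days: 35
Days per week: 7
Division: 35 / 7 = 5 remainder 0
Complete weeks: 5
Remaining days: 0

5


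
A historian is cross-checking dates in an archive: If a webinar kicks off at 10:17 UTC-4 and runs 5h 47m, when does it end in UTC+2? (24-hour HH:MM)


Start: 10:17 in UTC-4
Step 1 - add duration:
  minutes: 17 + 47 = 64 (carry 1h)
  hours: 10 + 5 + 1 = 16
  end in UTC-4: 16:04
Step 2 - convert UTC-4 -> UTC+2:
  offset difference: 2 - (-4) = 6 hours
  16 + (6) = 22 -> mod 24 = 22
Result: 22:04 in UTC+2

22:04


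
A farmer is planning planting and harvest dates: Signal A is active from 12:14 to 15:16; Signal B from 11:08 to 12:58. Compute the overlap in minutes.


Interval A: [734, 916] minutes from midnight
Interval B: [668, 778] minutes from midnight
Overlap start = max(734, 668) = 734
Overlap end = min(916, 778) = 778
Overlap = 778 - 734 = 44 minutes

44


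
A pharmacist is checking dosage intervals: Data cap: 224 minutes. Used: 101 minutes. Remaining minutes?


Total budget: 224 minutes
Time used: 101 minutes
Remaining: 224 - 101 = 123 minutes
Percent used: 45.1%
Percent remaining: 54.9%

123


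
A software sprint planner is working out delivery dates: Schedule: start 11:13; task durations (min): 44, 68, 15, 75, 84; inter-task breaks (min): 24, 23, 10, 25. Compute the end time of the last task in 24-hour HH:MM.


Start: 11:13 = 673 min from midnight
  after task 1 (44 min): 11:57
  after break (24 min): 12:21
  after task 2 (68 min): 13:29
  after break (23 min): 13:52
  after task 3 (15 min): 14:07
  after break (10 min): 14:17
  after task 4 (75 min): 15:32
  after break (25 min): 15:57
  after task 5 (84 min): 17:21
Total elapsed: 368 minutes
End time: 17:21

17:21


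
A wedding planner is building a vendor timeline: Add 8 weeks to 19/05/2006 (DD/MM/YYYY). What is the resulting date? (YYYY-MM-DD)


Start: 2006-05-19
Weeks to add: 8
Convert to days: 8 x 7 = 56 days
Add 56 days to 2006-05-19
Result: 2006-07-14

2006-07-14


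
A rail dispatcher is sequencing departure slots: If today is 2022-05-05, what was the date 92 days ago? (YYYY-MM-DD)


Start: 2022-05-05
Subtracting 92 days
Days already passed in May: 5
After going back through May: 87 more days to subtract
April 2022: 30 days, 57 remaining
March 2022: 31 days, 26 remaining
February 2022 has 28 days, need 26
Result: 2022-02-02

2022-02-02


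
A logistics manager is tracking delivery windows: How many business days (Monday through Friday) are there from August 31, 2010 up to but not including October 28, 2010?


Start: 2010-08-31 (Tuesday)
End (exclusive): 2010-10-28 (Thursday)
Total calendar days: 58
Full weeks: 58 // 7 = 8 -> 40 weekdays
Remaining 2 days starting on Tuesday:
  Tue(w), Wed(w) -> 2 weekdays
Total business days: 40 + 2 = 42

42


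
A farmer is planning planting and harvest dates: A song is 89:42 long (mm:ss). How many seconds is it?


Minutes: 89
Extra seconds: 42
Seconds per minute: 60
Minutes to seconds: 89 x 60 = 5340
Total: 5340 + 42 = 5382

5382


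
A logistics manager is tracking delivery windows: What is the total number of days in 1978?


Year: 1978
Check leap year rules:
Divisible by 4? No
1978 is not a leap year
Days: 365

365


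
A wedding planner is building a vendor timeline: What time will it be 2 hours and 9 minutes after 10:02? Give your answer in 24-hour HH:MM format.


Start time: 10:02
Adding: 2 hours 9 minutes
Minutes: 2 + 9 = 11
Hours: 10 + 2 + 0 = 12
Result: 12:11

12:11


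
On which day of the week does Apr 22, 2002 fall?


Date: 2002-04-22
January 1, 2002 is a Tuesday
Day of year: 112
Offset from Jan 1: 111 days
111 mod 7 = 6
Result: Monday

Monday


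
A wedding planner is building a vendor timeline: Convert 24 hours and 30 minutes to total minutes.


Hours: 24
Extra minutes: 30
Minutes per hour: 60
Hours to minutes: 24 x 60 = 1440
Total: 1440 + 30 = 1470

1470


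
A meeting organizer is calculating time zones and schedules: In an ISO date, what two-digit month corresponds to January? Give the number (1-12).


Calendar month order:
1. January <--
2. February
January is month number 1

1


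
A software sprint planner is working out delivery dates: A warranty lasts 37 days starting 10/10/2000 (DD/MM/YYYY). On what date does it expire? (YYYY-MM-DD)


Start: 2000-10-10
Adding 37 days
Days remaining in October: 21
After October: 16 days still to add
November 2000 has 30 days, need 16
Result: 2000-11-16

2000-11-16


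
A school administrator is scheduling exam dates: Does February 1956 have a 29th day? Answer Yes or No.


Year: 1956
Divisible by 4? 1956 / 4 = 489.0 -> Yes
Divisible by 100? 1956 / 100 = 19.56 -> No
Divisible by 4 but not 100, so it IS a leap year

Yes


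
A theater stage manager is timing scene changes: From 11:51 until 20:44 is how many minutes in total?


Start time: 11:51 = 711 minutes from midnight
End time: 20:44 = 1244 minutes from midnight
Difference: 1244 - 711 = 533 minutes
That is 8 hours and 53 minutes

533


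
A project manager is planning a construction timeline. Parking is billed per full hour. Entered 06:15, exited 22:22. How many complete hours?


Start: 06:15
End: 22:22
Hour difference: 22 - 6 = 16 hours
Minute difference: 22 - 15 = 7 minutes
Total minutes: 967
Complete hours: 967 / 60 = 16 (remainder 7)

16


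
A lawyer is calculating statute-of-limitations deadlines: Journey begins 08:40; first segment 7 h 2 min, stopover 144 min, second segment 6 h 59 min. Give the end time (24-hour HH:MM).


Depart: 08:40
Leg 1: +422 min -> 15:42
Layover: +144 min -> 18:06
Leg 2: +419 min -> 01:05
Total travel: 985 minutes = 16h 25m
Arrival: 01:05

01:05


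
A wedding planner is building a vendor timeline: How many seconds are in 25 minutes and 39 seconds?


Minutes: 25
Seconds: 39
Convert minutes to seconds: 25 x 60 = 1500
Add remaining seconds: 1500 + 39 = 1539

1539


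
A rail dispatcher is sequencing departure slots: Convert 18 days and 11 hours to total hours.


Days: 18
Extra hours: 11
Hours per day: 24
Days to hours: 18 x 24 = 432
Total: 432 + 11 = 443

443


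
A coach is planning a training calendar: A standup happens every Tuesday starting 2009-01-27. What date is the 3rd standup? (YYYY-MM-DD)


First occurrence: 2009-01-27 (occurrence 1)
Each occurrence is 7 days after the previous.
Occurrence 3 is 2 weeks after the first.
2 weeks = 14 days
2009-01-27 + 14 days = 2009-02-10

2009-02-10


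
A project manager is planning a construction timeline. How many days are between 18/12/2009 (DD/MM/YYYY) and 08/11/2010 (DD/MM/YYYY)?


Start date: 2009-12-18
End date: 2010-11-08
Dec 2009: +14 days
Jan 2010: +31 days
Feb 2010: +28 days
... (9 more months)
Total: 325 days

325


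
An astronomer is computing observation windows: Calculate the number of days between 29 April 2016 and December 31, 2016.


Start: April 29, 2016
End: December 31, 2016
Days left in April: 1
May: 31
June: 30
July: 31
August: 31
... plus remaining months
Sum of remaining months: 245
Total: 1 + 245 = 246

246


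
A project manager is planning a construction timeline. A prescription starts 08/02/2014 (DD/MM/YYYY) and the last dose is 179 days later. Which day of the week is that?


Start: 2014-02-08 (Saturday)
Step 1 - find target date: add 179 days
  2014-02-08 + 179 days = 2014-08-06
Step 2 - day of week:
  179 mod 7 = 4
  Saturday + 4 days -> Wednesday
Result: Wednesday (2014-08-06)

Wednesday


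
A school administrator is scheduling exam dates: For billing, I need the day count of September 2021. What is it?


Month: September
Year: 2021
September is a 30-day month
Total: 30 days

30


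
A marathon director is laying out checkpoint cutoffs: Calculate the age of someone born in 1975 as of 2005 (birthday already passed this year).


Birth year: 1975
Current year: 2005
Age = current year - birth year
Age = 2005 - 1975 = 30

30


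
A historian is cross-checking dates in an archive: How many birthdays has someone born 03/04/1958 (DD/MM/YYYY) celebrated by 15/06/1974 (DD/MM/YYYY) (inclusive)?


Birth: 1958-04-03
Reference: 1974-06-15
Year difference: 1974 - 1958 = 16
Has birthday (04-03) occurred by 06-15? Yes
Age in full years: 16

16


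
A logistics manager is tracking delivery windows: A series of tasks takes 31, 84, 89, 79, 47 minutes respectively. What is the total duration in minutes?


Durations: 31, 84, 89, 79, 47
Running sum: 31
+ 84 = 115
+ 89 = 204
+ 79 = 283
+ 47 = 330
Total duration: 330 minutes
That is 5 hours and 30 minutes

330


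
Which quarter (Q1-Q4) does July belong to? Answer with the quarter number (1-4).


Month: July (month 7)
Q1: January-March (months 1-3)
Q2: April-June (months 4-6)
Q3: July-September (months 7-9)
Q4: October-December (months 10-12)
Month 7 falls in Q3

3


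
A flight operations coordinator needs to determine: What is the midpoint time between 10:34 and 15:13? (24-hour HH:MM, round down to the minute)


Start time: 10:34 = 634 minutes from midnight
End time: 15:13 = 913 minutes from midnight
Sum: 634 + 913 = 1547
Midpoint: 1547 / 2 = 773 minutes
Convert: 773 / 60 = 12 hours, 53 minutes
Result: 12:53

12:53


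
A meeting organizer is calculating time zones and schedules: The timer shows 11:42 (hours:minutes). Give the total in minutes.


Hours: 11
Minutes: 42
Convert hours to minutes: 11 x 60 = 660
Add remaining minutes: 660 + 42 = 702

702


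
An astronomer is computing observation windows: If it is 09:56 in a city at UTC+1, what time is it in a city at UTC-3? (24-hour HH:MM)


Local time: 09:56 at UTC+1 (offset 1h)
Target zone: UTC-3 (offset -3h)
Difference: -3 - (1) = -4 hours
Calculation: 9 + (-4) = 5
Result: 05:56

05:56


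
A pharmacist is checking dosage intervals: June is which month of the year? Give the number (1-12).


Calendar month order:
5. May
6. June <--
7. July
June is month number 6

6


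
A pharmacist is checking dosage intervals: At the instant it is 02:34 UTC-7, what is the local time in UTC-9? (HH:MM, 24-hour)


Local time: 02:34 at UTC-7 (offset -7h)
Target zone: UTC-9 (offset -9h)
Difference: -9 - (-7) = -2 hours
Calculation: 2 + (-2) = 0
Result: 00:34

00:34


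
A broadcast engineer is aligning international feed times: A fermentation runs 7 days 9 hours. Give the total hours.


Days: 7
Extra hours: 9
Hours per day: 24
Days to hours: 7 x 24 = 168
Total: 168 + 9 = 177

177


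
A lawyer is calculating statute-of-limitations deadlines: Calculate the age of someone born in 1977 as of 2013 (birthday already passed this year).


Birth year: 1977
Current year: 2013
Age = current year - birth year
Age = 2013 - 1977 = 36

36


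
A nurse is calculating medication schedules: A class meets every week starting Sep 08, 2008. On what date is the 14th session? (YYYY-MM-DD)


First occurrence: 2008-09-08 (occurrence 1)
Each occurrence is 7 days after the previous.
Occurrence 14 is 13 weeks after the first.
13 weeks = 91 days
2008-09-08 + 91 days = 2008-12-08

2008-12-08


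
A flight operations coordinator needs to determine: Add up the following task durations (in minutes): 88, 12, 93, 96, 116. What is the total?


Durations: 88, 12, 93, 96, 116
Running sum: 88
+ 12 = 100
+ 93 = 193
+ 96 = 289
+ 116 = 405
Total duration: 405 minutes
That is 6 hours and 45 minutes

405


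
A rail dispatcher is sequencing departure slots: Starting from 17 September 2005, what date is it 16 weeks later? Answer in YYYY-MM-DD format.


Start: 2005-09-17
Weeks to add: 16
Convert to days: 16 x 7 = 112 days
Add 112 days to 2005-09-17
Result: 2006-01-07

2006-01-07


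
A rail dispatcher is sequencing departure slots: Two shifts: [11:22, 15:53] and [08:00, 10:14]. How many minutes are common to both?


Interval A: [682, 953] minutes from midnight
Interval B: [480, 614] minutes from midnight
Overlap start = max(682, 480) = 682
Overlap end = min(953, 614) = 614
End <= start, so the intervals do not overlap: 0 minutes

0


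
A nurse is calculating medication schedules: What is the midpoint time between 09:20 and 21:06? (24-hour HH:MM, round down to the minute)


Start time: 09:20 = 560 minutes from midnight
End time: 21:06 = 1266 minutes from midnight
Sum: 560 + 1266 = 1826
Midpoint: 1826 / 2 = 913 minutes
Convert: 913 / 60 = 15 hours, 13 minutes
Result: 15:13

15:13


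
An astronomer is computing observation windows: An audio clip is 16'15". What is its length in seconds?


Minutes: 16
Seconds: 15
Convert minutes to seconds: 16 x 60 = 960
Add remaining seconds: 960 + 15 = 975

975


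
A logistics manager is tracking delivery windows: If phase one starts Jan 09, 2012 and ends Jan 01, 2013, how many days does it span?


Start date: 2012-01-09
End date: 2013-01-01
Jan 2012: +23 days
Feb 2012: +29 days
Mar 2012: +31 days
... (9 more months)
Total: 358 days

358


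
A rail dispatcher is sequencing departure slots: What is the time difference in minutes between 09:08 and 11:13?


Start time: 09:08 = 548 minutes from midnight
End time: 11:13 = 673 minutes from midnight
Difference: 673 - 548 = 125 minutes
That is 2 hours and 5 minutes

125


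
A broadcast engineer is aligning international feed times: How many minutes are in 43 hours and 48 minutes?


Hours: 43
Minutes: 48
Convert hours to minutes: 43 x 60 = 2580
Add remaining minutes: 2580 + 48 = 2628

2628


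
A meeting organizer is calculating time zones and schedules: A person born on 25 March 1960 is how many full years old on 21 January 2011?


Birth: 1960-03-25
Reference: 2011-01-21
Year difference: 2011 - 1960 = 51
Has birthday (03-25) occurred by 01-21? No
Birthday not yet reached this year -> subtract 1
Age in full years: 50

50


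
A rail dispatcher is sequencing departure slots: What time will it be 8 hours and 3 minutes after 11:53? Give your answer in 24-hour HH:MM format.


Start time: 11:53
Adding: 8 hours 3 minutes
Minutes: 53 + 3 = 56
Hours: 11 + 8 + 0 = 19
Result: 19:56

19:56


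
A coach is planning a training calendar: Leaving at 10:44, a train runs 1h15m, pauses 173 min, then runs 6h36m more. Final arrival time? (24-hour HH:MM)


Depart: 10:44
Leg 1: +75 min -> 11:59
Layover: +173 min -> 14:52
Leg 2: +396 min -> 21:28
Total travel: 644 minutes = 10h 44m
Arrival: 21:28

21:28


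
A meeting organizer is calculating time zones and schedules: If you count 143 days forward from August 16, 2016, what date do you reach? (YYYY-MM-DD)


Start: 2016-08-16
Adding 143 days
Days remaining in August: 15
After August: 128 days still to add
September 2016: 30 days, 98 remaining
October 2016: 31 days, 67 remaining
November 2016: 30 days, 37 remaining
December 2016: 31 days, 6 remaining
Result: 2017-01-06

2017-01-06


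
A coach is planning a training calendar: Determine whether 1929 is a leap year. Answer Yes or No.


Year: 1929
Divisible by 4? 1929 / 4 = 482.25 -> No
Not divisible by 4, so NOT a leap year

No


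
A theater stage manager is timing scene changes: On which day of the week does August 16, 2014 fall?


Date: 2014-08-16
January 1, 2014 is a Wednesday
Day of year: 228
Offset from Jan 1: 227 days
227 mod 7 = 3
Result: Saturday

Saturday


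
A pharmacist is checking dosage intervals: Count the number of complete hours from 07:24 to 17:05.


Start: 07:24
End: 17:05
Hour difference: 17 - 7 = 10 hours
Minute difference: 5 - 24 = -19 minutes
Total minutes: 581
Complete hours: 581 / 60 = 9 (remainder 41)

9


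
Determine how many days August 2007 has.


Month: August
Year: 2007
August is a 31-day month
Total: 31 days

31


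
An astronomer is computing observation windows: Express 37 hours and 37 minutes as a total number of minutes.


Hours: 37
Extra minutes: 37
Minutes per hour: 60
Hours to minutes: 37 x 60 = 2220
Total: 2220 + 37 = 2257

2257


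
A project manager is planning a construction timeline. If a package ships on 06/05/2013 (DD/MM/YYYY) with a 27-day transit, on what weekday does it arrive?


Start: 2013-05-06 (Monday)
Step 1 - find target date: add 27 days
  2013-05-06 + 27 days = 2013-06-02
Step 2 - day of week:
  27 mod 7 = 6
  Monday + 6 days -> Sunday
Result: Sunday (2013-06-02)

Sunday


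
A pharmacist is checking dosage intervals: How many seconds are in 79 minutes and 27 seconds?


Minutes: 79
Extra seconds: 27
Seconds per minute: 60
Minutes to seconds: 79 x 60 = 4740
Total: 4740 + 27 = 4767

4767


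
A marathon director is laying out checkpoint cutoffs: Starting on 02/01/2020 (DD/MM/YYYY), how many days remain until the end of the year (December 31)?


Start: January 02, 2020
End: December 31, 2020
Days left in January: 29
February: 29
March: 31
April: 30
May: 31
... plus remaining months
Sum of remaining months: 335
Total: 29 + 335 = 364

364


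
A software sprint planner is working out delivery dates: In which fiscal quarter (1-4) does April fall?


Month: April (month 4)
Q1: January-March (months 1-3)
Q2: April-June (months 4-6)
Q3: July-September (months 7-9)
Q4: October-December (months 10-12)
Month 4 falls in Q2

2


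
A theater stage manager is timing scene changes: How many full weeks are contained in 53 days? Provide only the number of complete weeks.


Total days: 53
Days per week: 7
Division: 53 / 7 = 7 remainder 4
Complete weeks: 7
Remaining days: 4

7


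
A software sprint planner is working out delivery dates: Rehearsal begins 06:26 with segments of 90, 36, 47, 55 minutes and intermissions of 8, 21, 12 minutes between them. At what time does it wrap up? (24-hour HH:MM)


Start: 06:26 = 386 min from midnight
  after task 1 (90 min): 07:56
  after break (8 min): 08:04
  after task 2 (36 min): 08:40
  after break (21 min): 09:01
  after task 3 (47 min): 09:48
  after break (12 min): 10:00
  after task 4 (55 min): 10:55
Total elapsed: 269 minutes
End time: 10:55

10:55


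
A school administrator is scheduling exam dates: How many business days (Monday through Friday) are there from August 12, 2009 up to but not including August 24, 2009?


Start: 2009-08-12 (Wednesday)
End (exclusive): 2009-08-24 (Monday)
Total calendar days: 12
Full weeks: 12 // 7 = 1 -> 5 weekdays
Remaining 5 days starting on Wednesday:
  Wed(w), Thu(w), Fri(w), Sat(-), Sun(-) -> 3 weekdays
Total business days: 5 + 3 = 8

8


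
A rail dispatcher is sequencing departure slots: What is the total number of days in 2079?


Year: 2079
Check leap year rules:
Divisible by 4? No
2079 is not a leap year
Days: 365

365


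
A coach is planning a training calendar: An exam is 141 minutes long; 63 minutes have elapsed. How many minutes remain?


Total budget: 141 minutes
Time used: 63 minutes
Remaining: 141 - 63 = 78 minutes
Percent used: 44.7%
Percent remaining: 55.3%

78


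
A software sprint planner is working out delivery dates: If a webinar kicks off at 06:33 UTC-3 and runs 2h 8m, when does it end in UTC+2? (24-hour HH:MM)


Start: 06:33 in UTC-3
Step 1 - add duration:
  minutes: 33 + 8 = 41
  hours: 6 + 2 + 0 = 8
  end in UTC-3: 08:41
Step 2 - convert UTC-3 -> UTC+2:
  offset difference: 2 - (-3) = 5 hours
  8 + (5) = 13 -> mod 24 = 13
Result: 13:41 in UTC+2

13:41


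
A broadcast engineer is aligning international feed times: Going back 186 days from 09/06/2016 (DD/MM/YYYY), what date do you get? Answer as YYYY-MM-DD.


Start: 2016-06-09
Subtracting 186 days
Days already passed in June: 9
After going back through June: 177 more days to subtract
May 2016: 31 days, 146 remaining
April 2016: 30 days, 116 remaining
March 2016: 31 days, 85 remaining
February 2016: 29 days, 56 remaining
Result: 2015-12-06

2015-12-06


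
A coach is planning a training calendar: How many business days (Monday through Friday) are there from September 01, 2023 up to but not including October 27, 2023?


Start: 2023-09-01 (Friday)
End (exclusive): 2023-10-27 (Friday)
Total calendar days: 56
Full weeks: 56 // 7 = 8 -> 40 weekdays
Remaining 0 days starting on Friday:
Total business days: 40 + 0 = 40

40


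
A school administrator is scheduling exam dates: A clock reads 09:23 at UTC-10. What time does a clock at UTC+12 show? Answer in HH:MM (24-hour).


Local time: 09:23 at UTC-10 (offset -10h)
Target zone: UTC+12 (offset 12h)
Difference: 12 - (-10) = 22 hours
Calculation: 9 + (22) = 31
Wraparound: (31) mod 24 = 7
Result: 07:23

07:23


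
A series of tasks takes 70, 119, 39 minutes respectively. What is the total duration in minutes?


Durations: 70, 119, 39
Running sum: 70
+ 119 = 189
+ 39 = 228
Total duration: 228 minutes
That is 3 hours and 48 minutes

228


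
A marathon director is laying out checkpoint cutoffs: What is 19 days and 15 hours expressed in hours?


Days: 19
Extra hours: 15
Hours per day: 24
Days to hours: 19 x 24 = 456
Total: 456 + 15 = 471

471


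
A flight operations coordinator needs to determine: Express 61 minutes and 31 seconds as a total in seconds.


Minutes: 61
Seconds: 31
Convert minutes to seconds: 61 x 60 = 3660
Add remaining seconds: 3660 + 31 = 3691

3691


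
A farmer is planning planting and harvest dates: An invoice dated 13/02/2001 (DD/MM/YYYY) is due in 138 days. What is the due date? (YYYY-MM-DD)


Start: 2001-02-13
Adding 138 days
Days remaining in February: 15
After February: 123 days still to add
March 2001: 31 days, 92 remaining
April 2001: 30 days, 62 remaining
May 2001: 31 days, 31 remaining
June 2001: 30 days, 1 remaining
Result: 2001-07-01

2001-07-01


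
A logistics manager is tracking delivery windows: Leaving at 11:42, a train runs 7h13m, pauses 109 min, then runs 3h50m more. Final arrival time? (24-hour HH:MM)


Depart: 11:42
Leg 1: +433 min -> 18:55
Layover: +109 min -> 20:44
Leg 2: +230 min -> 00:34
Total travel: 772 minutes = 12h 52m
Arrival: 00:34

00:34


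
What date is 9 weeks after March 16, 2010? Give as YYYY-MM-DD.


Start: 2010-03-16
Weeks to add: 9
Convert to days: 9 x 7 = 63 days
Add 63 days to 2010-03-16
Result: 2010-05-18

2010-05-18


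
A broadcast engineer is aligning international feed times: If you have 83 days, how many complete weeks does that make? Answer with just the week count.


Total days: 83
Days per week: 7
Division: 83 / 7 = 11 remainder 6
Complete weeks: 11
Remaining days: 6

11


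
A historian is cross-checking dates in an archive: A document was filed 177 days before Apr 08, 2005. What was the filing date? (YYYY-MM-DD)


Start: 2005-04-08
Subtracting 177 days
Days already passed in April: 8
After going back through April: 169 more days to subtract
March 2005: 31 days, 138 remaining
February 2005: 28 days, 110 remaining
January 2005: 31 days, 79 remaining
December 2004: 31 days, 48 remaining
Result: 2004-10-13

2004-10-13
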